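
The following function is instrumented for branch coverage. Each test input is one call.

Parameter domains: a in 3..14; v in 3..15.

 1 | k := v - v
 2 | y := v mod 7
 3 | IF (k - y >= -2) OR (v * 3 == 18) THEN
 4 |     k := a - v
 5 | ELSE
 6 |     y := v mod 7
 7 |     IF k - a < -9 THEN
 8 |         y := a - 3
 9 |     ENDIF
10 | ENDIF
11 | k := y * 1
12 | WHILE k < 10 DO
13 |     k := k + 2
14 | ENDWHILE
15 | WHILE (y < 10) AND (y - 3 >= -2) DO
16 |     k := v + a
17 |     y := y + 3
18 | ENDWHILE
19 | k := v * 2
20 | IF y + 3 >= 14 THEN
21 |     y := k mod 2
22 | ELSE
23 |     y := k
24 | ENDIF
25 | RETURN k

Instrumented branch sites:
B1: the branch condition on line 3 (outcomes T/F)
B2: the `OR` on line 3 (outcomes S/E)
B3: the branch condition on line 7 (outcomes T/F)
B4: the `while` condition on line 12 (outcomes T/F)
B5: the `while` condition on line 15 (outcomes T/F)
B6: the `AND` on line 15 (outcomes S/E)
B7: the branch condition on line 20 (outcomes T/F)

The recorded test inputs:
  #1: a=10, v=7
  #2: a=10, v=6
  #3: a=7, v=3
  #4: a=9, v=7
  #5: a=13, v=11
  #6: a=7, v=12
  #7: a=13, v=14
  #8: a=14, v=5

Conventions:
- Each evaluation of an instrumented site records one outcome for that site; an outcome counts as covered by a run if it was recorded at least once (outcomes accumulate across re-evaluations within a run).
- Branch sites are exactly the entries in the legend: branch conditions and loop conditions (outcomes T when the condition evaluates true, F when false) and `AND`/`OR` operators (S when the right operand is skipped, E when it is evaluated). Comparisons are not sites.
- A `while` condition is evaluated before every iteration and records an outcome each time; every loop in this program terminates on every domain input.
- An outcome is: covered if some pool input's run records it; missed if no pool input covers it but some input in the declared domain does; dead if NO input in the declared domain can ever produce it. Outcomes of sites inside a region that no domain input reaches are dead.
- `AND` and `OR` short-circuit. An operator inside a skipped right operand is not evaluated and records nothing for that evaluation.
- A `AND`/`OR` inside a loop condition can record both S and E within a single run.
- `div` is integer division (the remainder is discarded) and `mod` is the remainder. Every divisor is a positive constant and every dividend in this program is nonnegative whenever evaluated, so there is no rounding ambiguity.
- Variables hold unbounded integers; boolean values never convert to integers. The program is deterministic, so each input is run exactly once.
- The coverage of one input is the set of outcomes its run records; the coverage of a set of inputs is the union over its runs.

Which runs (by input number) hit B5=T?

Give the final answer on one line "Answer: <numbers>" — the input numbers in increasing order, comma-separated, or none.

input #1 (a=10, v=7): does not produce B5=T
input #2 (a=10, v=6): produces B5=T
input #3 (a=7, v=3): produces B5=T
input #4 (a=9, v=7): does not produce B5=T
input #5 (a=13, v=11): does not produce B5=T
input #6 (a=7, v=12): produces B5=T
input #7 (a=13, v=14): does not produce B5=T
input #8 (a=14, v=5): does not produce B5=T

Answer: 2, 3, 6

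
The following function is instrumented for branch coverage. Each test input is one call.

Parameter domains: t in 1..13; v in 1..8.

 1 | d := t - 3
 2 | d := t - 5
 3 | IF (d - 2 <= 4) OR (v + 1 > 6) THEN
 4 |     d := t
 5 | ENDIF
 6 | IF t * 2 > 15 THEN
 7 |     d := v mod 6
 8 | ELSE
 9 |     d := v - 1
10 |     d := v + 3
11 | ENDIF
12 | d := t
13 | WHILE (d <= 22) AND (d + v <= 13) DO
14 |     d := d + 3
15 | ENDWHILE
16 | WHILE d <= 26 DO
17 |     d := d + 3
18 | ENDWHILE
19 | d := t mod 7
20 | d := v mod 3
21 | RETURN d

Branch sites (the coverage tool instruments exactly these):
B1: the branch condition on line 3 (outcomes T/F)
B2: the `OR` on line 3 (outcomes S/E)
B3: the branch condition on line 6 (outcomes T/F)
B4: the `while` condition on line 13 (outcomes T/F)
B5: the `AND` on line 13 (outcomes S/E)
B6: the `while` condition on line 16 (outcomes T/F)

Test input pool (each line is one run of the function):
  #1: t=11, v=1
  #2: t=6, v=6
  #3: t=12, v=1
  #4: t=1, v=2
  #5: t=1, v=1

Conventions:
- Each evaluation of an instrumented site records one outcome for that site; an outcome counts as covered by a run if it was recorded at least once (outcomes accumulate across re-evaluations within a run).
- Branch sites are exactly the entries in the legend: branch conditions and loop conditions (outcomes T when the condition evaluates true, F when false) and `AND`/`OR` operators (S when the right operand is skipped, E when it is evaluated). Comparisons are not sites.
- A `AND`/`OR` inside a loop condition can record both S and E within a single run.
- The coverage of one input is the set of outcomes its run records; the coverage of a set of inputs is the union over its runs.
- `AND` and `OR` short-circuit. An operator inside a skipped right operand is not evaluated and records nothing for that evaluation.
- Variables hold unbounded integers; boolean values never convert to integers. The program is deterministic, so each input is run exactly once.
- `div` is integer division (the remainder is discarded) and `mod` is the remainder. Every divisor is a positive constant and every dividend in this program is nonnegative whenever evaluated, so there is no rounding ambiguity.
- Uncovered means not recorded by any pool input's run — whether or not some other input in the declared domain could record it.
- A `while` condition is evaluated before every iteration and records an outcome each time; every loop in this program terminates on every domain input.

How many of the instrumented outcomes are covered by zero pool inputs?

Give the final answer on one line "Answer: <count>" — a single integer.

input #1 (t=11, v=1): covers B1=T, B2=S, B3=T, B4=T, B4=F, B5=E, B6=T, B6=F
input #2 (t=6, v=6): covers B1=T, B2=S, B3=F, B4=T, B4=F, B5=E, B6=T, B6=F
input #3 (t=12, v=1): covers B1=F, B2=E, B3=T, B4=T, B4=F, B5=E, B6=T, B6=F
input #4 (t=1, v=2): covers B1=T, B2=S, B3=F, B4=T, B4=F, B5=E, B6=T, B6=F
input #5 (t=1, v=1): covers B1=T, B2=S, B3=F, B4=T, B4=F, B5=E, B6=T, B6=F
union over the pool: B1=T, B1=F, B2=S, B2=E, B3=T, B3=F, B4=T, B4=F, B5=E, B6=T, B6=F
uncovered (1 of 12): B5=S

Answer: 1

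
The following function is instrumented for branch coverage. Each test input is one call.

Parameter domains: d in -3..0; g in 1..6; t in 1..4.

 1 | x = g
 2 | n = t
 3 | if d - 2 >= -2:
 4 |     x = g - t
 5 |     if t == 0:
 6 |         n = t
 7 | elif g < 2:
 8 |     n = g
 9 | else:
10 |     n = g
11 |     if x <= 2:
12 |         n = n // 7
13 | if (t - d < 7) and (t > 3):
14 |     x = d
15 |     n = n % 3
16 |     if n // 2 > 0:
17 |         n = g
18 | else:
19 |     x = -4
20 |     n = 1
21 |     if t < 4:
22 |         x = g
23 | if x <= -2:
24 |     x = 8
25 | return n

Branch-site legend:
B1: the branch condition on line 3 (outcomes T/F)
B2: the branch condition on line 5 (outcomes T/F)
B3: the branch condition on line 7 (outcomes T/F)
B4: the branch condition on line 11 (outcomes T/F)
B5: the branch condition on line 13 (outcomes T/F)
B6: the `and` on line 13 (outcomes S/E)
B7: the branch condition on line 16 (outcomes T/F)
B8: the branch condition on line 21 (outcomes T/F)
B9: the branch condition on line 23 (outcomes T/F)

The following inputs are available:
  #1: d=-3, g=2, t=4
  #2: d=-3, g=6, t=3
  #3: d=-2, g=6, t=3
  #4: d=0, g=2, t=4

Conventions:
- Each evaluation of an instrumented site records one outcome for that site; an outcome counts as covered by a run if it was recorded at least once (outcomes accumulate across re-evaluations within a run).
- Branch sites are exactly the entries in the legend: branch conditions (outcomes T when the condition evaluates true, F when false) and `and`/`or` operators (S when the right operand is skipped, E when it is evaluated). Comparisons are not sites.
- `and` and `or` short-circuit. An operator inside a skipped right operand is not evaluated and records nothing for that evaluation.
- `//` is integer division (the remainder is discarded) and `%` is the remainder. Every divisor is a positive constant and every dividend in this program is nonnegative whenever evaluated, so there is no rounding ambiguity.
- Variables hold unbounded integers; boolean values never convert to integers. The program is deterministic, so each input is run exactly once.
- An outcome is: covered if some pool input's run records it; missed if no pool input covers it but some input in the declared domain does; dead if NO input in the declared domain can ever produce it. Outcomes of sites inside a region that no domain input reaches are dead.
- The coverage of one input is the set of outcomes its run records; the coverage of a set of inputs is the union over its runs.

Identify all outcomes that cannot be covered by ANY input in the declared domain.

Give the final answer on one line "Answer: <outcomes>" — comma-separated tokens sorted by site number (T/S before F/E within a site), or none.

sweeping the full domain (96 inputs) for each outcome:
  B2=T: never recorded by any domain input -> dead
  reachable outcomes have witnesses, e.g. B1=T (e.g. d=0, g=1, t=1), B1=F (e.g. d=-3, g=1, t=1), B2=F (e.g. d=0, g=1, t=1), B3=T (e.g. d=-3, g=1, t=1)

Answer: B2=T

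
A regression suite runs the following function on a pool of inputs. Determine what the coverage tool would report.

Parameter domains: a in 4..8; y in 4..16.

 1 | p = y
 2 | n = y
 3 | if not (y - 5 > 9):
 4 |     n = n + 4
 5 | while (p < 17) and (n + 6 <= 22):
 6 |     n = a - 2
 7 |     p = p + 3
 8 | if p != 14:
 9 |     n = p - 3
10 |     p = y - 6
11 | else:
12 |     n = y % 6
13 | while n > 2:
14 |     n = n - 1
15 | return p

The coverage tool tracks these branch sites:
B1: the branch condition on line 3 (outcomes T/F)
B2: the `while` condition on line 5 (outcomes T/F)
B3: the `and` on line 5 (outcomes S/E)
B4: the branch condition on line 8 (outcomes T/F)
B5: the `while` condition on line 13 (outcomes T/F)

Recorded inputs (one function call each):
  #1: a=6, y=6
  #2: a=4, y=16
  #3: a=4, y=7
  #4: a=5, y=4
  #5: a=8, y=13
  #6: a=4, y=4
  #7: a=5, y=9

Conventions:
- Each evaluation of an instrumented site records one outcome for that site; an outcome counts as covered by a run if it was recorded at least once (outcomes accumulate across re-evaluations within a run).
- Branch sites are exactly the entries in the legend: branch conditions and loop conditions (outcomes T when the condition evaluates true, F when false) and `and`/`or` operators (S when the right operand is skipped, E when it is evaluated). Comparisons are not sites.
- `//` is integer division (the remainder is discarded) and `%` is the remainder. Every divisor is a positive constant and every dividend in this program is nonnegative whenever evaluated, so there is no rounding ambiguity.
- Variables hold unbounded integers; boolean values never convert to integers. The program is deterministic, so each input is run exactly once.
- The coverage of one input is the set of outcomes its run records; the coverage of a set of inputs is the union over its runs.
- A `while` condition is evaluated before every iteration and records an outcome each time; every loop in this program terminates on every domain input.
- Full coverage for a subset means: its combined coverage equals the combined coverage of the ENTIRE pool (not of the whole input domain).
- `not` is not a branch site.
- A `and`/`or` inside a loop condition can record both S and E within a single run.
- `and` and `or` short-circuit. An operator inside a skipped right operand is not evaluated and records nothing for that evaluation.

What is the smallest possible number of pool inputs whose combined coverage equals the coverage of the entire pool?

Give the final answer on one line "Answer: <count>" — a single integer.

#1 (a=6, y=6) -> B1->T, B3->E, B2->T, B3->E, B2->T, B3->E, B2->T, B3->E, B2->T, B3->S, B2->F, B4->T, B5->T, B5->T, ...; covered: B1=T, B2=T, B2=F, B3=S, B3=E, B4=T, B5=T, B5=F
#2 (a=4, y=16) -> B1->F, B3->E, B2->T, B3->S, B2->F, B4->T, B5->T, B5->T, B5->T, B5->T, B5->T, B5->T, B5->T, B5->T, ...; covered: B1=F, B2=T, B2=F, B3=S, B3=E, B4=T, B5=T, B5=F
#3 (a=4, y=7) -> B1->T, B3->E, B2->T, B3->E, B2->T, B3->E, B2->T, B3->E, B2->T, B3->S, B2->F, B4->T, B5->T, B5->T, ...; covered: B1=T, B2=T, B2=F, B3=S, B3=E, B4=T, B5=T, B5=F
#4 (a=5, y=4) -> B1->T, B3->E, B2->T, B3->E, B2->T, B3->E, B2->T, B3->E, B2->T, B3->E, B2->T, B3->S, B2->F, B4->T, ...; covered: B1=T, B2=T, B2=F, B3=S, B3=E, B4=T, B5=T, B5=F
#5 (a=8, y=13) -> B1->T, B3->E, B2->F, B4->T, B5->T, B5->T, B5->T, B5->T, B5->T, B5->T, B5->T, B5->T, B5->F; covered: B1=T, B2=F, B3=E, B4=T, B5=T, B5=F
#6 (a=4, y=4) -> B1->T, B3->E, B2->T, B3->E, B2->T, B3->E, B2->T, B3->E, B2->T, B3->E, B2->T, B3->S, B2->F, B4->T, ...; covered: B1=T, B2=T, B2=F, B3=S, B3=E, B4=T, B5=T, B5=F
#7 (a=5, y=9) -> B1->T, B3->E, B2->T, B3->E, B2->T, B3->E, B2->T, B3->S, B2->F, B4->T, B5->T, B5->T, B5->T, B5->T, ...; covered: B1=T, B2=T, B2=F, B3=S, B3=E, B4=T, B5=T, B5=F
union over all inputs: B1=T, B1=F, B2=T, B2=F, B3=S, B3=E, B4=T, B5=T, B5=F (9 outcomes)
checked all size-1 subsets: none covers 9 outcomes (max 8/9)
size 2: inputs {1, 2} cover all 9 outcomes, and no lexicographically smaller subset of this size does

Answer: 2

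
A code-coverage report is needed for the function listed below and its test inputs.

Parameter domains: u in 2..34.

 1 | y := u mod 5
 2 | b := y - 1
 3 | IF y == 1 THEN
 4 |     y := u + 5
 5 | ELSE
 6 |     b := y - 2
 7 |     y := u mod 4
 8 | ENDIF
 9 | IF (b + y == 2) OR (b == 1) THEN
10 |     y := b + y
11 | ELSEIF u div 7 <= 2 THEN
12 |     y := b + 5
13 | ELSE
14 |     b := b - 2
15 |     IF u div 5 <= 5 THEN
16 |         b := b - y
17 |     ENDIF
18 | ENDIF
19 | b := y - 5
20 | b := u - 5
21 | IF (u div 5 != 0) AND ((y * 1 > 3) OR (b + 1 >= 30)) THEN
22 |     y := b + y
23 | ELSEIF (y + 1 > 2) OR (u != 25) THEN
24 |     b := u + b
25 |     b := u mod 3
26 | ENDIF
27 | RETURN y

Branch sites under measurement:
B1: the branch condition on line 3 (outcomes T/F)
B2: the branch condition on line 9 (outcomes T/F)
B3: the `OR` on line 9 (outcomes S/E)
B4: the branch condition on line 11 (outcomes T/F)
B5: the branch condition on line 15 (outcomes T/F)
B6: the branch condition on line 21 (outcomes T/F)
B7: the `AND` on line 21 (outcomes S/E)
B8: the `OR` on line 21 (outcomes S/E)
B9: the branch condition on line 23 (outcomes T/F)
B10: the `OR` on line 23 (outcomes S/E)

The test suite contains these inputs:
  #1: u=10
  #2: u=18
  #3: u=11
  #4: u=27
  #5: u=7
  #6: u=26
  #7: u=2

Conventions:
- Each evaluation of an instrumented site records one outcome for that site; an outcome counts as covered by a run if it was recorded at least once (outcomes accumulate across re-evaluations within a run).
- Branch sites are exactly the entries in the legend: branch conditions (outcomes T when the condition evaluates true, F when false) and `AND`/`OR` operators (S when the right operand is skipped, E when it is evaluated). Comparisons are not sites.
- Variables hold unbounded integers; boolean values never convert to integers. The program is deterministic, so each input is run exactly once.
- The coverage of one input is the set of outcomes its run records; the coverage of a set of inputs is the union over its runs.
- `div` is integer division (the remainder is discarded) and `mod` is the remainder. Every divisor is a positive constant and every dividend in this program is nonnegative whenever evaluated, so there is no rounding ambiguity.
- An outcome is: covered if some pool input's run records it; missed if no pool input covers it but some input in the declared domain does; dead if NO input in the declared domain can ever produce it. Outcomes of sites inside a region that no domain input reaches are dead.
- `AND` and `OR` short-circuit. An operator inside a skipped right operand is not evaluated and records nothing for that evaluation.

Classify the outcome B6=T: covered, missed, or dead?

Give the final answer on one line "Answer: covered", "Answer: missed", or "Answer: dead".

B6=T is recorded by pool input(s) 3, 5, 6 -> covered

Answer: covered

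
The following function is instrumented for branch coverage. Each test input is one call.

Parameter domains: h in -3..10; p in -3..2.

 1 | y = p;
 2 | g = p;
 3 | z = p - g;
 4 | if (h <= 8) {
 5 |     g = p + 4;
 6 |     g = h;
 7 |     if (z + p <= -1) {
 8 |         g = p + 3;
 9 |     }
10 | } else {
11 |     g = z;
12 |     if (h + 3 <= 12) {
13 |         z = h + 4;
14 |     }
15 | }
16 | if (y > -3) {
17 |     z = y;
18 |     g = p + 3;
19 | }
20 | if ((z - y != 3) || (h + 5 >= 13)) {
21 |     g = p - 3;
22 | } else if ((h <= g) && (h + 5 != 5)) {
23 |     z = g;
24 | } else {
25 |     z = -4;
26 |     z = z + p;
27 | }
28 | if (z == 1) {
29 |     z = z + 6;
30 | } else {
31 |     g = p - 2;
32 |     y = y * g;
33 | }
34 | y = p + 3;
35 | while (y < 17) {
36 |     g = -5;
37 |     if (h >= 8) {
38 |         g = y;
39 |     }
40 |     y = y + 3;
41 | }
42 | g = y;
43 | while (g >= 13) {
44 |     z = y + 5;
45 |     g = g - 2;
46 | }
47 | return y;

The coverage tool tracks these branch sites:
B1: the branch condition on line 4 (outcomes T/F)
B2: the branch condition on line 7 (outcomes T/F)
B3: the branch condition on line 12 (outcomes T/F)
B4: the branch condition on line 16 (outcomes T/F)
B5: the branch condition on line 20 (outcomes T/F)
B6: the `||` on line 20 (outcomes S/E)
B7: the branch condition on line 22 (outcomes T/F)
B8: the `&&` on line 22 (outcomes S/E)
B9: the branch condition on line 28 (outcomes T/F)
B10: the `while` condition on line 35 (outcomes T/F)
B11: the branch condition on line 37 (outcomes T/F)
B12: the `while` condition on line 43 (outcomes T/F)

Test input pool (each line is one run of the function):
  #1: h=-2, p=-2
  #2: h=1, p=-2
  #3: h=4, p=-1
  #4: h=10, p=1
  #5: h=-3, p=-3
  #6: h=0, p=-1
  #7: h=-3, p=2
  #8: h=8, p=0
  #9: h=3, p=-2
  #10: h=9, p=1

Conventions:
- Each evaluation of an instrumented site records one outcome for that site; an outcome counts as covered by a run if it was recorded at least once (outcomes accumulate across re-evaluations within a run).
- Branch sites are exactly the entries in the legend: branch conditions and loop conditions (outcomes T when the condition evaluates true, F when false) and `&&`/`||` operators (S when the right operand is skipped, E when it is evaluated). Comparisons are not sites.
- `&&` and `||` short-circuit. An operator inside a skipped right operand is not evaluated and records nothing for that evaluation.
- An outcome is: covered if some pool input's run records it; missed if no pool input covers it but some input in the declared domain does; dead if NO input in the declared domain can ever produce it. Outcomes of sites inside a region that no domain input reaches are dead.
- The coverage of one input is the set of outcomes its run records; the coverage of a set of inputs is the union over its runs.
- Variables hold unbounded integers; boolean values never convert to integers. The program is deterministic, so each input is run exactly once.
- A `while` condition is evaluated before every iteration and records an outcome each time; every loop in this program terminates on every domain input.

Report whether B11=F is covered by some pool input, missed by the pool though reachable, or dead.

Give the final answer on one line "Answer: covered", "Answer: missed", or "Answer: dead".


B11=F is recorded by pool input(s) 1, 2, 3, 5, 6, 7, 9 -> covered
Answer: covered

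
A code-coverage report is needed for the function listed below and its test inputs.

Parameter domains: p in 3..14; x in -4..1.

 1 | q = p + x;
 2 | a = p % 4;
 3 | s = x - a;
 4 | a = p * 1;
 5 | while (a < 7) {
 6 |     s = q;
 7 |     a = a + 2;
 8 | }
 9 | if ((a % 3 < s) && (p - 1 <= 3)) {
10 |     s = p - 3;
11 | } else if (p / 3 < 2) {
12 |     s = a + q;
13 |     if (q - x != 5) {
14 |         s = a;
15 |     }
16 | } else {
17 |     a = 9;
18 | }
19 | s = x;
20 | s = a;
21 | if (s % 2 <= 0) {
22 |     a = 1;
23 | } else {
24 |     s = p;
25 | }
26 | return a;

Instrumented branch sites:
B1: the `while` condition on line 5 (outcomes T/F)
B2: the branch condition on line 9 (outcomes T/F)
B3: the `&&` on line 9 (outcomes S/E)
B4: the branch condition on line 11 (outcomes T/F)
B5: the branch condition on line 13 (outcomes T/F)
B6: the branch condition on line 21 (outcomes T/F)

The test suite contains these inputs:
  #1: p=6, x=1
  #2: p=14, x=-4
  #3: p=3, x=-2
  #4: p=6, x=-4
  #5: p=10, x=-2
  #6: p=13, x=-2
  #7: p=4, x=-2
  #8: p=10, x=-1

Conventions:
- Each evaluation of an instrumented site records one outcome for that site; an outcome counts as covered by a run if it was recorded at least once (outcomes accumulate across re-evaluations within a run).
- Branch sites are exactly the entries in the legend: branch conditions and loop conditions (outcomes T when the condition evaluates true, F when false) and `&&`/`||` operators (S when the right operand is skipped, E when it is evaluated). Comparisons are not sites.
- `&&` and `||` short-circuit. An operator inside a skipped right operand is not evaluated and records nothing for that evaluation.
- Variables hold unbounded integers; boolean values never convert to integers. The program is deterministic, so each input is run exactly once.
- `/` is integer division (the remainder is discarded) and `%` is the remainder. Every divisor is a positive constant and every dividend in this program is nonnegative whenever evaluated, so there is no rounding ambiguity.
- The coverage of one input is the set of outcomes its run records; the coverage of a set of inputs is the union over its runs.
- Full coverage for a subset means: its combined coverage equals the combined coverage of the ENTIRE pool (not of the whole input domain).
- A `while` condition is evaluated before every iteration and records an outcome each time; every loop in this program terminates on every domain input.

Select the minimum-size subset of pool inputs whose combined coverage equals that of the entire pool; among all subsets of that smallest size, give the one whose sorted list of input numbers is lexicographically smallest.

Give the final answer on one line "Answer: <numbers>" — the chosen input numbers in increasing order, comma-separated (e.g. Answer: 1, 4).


#1 (p=6, x=1) -> B1->T, B1->F, B3->E, B2->F, B4->F, B6->F; covered: B1=T, B1=F, B2=F, B3=E, B4=F, B6=F
#2 (p=14, x=-4) -> B1->F, B3->S, B2->F, B4->F, B6->F; covered: B1=F, B2=F, B3=S, B4=F, B6=F
#3 (p=3, x=-2) -> B1->T, B1->T, B1->F, B3->S, B2->F, B4->T, B5->T, B6->F; covered: B1=T, B1=F, B2=F, B3=S, B4=T, B5=T, B6=F
#4 (p=6, x=-4) -> B1->T, B1->F, B3->S, B2->F, B4->F, B6->F; covered: B1=T, B1=F, B2=F, B3=S, B4=F, B6=F
#5 (p=10, x=-2) -> B1->F, B3->S, B2->F, B4->F, B6->F; covered: B1=F, B2=F, B3=S, B4=F, B6=F
#6 (p=13, x=-2) -> B1->F, B3->S, B2->F, B4->F, B6->F; covered: B1=F, B2=F, B3=S, B4=F, B6=F
#7 (p=4, x=-2) -> B1->T, B1->T, B1->F, B3->S, B2->F, B4->T, B5->T, B6->T; covered: B1=T, B1=F, B2=F, B3=S, B4=T, B5=T, B6=T
#8 (p=10, x=-1) -> B1->F, B3->S, B2->F, B4->F, B6->F; covered: B1=F, B2=F, B3=S, B4=F, B6=F
together the pool reaches 10 outcomes: B1=T, B1=F, B2=F, B3=S, B3=E, B4=T, B4=F, B5=T, B6=T, B6=F
every size-1 subset falls short of the 10 outcomes (best: 7/10)
size 2: inputs {1, 7} cover all 10 outcomes, and no lexicographically smaller subset of this size does
Answer: 1, 7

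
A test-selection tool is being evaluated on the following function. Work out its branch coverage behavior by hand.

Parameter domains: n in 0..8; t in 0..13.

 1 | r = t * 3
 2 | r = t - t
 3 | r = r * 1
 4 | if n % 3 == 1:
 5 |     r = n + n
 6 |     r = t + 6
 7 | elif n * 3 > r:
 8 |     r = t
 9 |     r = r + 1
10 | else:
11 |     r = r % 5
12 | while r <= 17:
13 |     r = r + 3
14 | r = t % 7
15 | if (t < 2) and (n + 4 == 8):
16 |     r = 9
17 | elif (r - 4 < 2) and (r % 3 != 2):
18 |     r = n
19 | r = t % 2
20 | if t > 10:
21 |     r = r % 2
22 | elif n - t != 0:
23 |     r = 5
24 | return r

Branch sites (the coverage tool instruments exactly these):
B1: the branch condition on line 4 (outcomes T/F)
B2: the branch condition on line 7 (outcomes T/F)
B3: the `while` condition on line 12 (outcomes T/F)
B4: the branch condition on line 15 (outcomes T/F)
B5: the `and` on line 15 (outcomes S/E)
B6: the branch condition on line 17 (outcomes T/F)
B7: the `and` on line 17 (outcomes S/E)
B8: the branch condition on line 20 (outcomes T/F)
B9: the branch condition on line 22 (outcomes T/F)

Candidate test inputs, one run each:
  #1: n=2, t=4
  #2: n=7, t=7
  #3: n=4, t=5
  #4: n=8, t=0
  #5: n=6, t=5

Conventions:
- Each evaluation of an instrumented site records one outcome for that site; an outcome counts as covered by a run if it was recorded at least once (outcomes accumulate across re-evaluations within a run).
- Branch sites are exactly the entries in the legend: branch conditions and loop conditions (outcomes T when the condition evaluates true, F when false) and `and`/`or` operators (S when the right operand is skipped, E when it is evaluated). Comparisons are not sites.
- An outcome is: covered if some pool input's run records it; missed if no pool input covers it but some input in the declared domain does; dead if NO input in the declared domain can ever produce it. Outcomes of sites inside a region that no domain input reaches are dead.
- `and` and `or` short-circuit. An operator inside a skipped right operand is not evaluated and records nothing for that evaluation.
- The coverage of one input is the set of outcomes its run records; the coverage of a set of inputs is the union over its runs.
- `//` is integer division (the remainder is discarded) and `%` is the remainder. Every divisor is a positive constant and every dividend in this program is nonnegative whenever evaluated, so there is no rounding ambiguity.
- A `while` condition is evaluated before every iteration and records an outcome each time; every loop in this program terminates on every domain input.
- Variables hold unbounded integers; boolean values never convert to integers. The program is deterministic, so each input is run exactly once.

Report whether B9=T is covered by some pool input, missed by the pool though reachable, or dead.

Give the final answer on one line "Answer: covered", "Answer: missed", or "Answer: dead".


B9=T is recorded by pool input(s) 1, 3, 4, 5 -> covered
Answer: covered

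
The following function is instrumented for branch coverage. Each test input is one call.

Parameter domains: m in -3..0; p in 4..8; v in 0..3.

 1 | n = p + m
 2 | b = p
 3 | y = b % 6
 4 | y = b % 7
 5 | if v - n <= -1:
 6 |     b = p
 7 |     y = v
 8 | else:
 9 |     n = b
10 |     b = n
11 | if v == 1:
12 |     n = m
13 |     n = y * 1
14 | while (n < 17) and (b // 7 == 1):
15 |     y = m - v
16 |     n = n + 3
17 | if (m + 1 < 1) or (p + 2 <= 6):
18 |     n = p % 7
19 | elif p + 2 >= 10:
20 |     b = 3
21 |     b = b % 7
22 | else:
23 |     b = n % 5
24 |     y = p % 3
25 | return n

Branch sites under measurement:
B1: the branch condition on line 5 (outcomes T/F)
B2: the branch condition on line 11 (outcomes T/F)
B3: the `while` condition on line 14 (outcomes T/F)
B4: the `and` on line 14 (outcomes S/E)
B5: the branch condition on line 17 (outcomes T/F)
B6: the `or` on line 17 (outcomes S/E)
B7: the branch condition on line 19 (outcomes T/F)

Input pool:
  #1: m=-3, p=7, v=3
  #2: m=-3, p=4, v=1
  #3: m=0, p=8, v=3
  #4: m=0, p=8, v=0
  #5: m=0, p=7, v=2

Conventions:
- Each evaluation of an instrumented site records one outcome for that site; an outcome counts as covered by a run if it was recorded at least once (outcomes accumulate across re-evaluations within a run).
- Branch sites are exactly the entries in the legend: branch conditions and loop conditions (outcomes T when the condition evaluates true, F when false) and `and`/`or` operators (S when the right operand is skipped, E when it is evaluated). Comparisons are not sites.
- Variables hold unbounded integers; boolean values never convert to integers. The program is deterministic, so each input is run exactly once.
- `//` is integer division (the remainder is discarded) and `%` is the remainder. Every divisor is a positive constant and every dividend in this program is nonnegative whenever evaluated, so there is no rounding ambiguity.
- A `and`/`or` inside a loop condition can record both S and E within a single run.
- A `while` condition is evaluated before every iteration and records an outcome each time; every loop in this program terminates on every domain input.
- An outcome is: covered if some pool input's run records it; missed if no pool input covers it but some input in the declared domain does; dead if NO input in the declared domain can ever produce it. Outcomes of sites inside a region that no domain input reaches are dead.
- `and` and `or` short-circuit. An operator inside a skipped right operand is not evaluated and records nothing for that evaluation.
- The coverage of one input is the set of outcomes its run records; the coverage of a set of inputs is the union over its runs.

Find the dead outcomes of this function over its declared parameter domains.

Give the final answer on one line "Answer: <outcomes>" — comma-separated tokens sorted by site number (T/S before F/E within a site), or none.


running all 80 domain inputs and tallying outcomes:
  reachable outcomes have witnesses, e.g. B1=T (e.g. m=-3, p=4, v=0), B1=F (e.g. m=-3, p=4, v=1), B2=T (e.g. m=-3, p=4, v=1), B2=F (e.g. m=-3, p=4, v=0)
Answer: none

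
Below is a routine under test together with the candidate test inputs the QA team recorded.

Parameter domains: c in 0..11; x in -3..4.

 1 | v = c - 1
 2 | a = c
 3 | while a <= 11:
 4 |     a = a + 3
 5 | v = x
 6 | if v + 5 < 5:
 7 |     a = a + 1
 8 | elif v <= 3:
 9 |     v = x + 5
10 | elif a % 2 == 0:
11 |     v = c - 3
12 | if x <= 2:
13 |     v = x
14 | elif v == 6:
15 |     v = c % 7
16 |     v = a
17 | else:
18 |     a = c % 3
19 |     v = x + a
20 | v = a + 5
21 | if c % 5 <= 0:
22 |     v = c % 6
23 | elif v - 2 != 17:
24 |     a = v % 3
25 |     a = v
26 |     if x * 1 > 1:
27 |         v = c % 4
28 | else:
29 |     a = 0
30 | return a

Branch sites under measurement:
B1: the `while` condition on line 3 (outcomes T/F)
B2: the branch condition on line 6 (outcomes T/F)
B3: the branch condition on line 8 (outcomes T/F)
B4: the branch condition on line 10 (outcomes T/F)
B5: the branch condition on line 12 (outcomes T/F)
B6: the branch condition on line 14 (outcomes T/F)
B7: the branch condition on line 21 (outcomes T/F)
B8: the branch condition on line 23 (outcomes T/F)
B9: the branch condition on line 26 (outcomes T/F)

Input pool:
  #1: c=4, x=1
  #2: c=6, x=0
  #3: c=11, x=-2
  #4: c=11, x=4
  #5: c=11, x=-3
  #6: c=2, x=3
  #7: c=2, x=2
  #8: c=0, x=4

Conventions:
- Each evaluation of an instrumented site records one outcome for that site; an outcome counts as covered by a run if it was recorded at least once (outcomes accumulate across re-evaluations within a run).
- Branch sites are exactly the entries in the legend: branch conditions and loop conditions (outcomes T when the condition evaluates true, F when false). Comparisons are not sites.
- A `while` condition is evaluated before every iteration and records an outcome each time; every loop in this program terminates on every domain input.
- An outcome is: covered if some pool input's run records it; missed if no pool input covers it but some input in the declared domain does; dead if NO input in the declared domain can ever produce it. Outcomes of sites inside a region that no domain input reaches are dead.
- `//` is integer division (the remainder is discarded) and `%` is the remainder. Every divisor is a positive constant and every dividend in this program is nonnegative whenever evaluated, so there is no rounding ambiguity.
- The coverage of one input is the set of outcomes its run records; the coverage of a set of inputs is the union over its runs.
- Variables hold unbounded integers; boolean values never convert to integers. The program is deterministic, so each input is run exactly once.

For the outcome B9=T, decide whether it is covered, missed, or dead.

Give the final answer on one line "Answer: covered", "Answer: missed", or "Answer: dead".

B9=T is recorded by pool input(s) 4, 6 -> covered

Answer: covered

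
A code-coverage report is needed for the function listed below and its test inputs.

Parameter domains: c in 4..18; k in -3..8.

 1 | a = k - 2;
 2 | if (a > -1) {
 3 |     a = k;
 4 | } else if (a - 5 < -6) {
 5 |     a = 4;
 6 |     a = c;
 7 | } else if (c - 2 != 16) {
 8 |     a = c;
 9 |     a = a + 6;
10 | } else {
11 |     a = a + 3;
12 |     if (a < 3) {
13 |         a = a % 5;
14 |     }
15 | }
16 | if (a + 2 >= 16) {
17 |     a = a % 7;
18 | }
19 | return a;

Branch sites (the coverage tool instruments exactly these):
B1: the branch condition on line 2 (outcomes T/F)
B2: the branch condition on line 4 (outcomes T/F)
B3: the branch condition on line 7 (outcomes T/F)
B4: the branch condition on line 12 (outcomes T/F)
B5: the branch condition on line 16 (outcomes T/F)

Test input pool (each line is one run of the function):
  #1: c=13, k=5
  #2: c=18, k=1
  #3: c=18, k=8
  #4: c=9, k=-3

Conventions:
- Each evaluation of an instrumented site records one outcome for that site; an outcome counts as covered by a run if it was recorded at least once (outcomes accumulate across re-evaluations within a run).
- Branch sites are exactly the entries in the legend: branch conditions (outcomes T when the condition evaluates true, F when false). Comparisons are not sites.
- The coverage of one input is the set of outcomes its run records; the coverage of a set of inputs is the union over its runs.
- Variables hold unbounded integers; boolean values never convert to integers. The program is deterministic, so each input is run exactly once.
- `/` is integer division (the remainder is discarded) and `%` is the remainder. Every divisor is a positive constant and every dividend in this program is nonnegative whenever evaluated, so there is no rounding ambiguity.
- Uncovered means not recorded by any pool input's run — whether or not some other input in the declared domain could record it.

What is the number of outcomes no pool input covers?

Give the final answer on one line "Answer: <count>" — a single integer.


input #1 (c=13, k=5): covers B1=T, B5=F
input #2 (c=18, k=1): covers B1=F, B2=F, B3=F, B4=T, B5=F
input #3 (c=18, k=8): covers B1=T, B5=F
input #4 (c=9, k=-3): covers B1=F, B2=T, B5=F
union over the pool: B1=T, B1=F, B2=T, B2=F, B3=F, B4=T, B5=F
uncovered (3 of 10): B3=T, B4=F, B5=T
Answer: 3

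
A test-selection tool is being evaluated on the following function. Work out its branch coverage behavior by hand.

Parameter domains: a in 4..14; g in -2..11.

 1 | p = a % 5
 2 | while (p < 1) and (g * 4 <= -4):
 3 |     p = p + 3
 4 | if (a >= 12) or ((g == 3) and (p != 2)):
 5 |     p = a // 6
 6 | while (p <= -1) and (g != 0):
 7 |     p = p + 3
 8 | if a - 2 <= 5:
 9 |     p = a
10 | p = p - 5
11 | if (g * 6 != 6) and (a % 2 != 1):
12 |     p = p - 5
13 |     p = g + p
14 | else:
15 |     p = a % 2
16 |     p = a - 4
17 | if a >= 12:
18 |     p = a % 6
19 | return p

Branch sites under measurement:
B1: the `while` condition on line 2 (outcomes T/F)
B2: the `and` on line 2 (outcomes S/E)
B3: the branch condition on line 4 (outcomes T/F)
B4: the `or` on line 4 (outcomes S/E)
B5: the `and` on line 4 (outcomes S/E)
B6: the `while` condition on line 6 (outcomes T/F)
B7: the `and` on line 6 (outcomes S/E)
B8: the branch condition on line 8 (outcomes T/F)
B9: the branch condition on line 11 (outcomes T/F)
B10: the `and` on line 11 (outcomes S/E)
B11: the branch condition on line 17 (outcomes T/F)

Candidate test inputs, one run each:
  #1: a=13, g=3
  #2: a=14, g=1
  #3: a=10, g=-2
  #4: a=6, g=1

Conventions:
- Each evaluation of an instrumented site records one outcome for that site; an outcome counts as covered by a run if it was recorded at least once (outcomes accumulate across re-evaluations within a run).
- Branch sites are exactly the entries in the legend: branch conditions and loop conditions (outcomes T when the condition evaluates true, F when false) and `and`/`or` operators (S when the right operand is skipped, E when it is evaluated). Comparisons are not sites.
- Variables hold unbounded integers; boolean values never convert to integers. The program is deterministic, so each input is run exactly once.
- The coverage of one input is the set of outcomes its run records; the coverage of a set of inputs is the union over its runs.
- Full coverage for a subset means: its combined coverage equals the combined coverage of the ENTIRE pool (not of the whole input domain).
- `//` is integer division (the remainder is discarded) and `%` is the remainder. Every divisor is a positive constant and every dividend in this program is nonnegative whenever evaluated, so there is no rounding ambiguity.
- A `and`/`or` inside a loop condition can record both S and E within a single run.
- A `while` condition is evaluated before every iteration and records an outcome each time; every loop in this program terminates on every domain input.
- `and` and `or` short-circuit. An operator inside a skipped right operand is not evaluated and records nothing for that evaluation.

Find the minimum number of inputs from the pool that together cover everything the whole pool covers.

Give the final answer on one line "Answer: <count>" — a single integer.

#1 (a=13, g=3) -> B2->S, B1->F, B4->S, B3->T, B7->S, B6->F, B8->F, B10->E, B9->F, B11->T; covered: B1=F, B2=S, B3=T, B4=S, B6=F, B7=S, B8=F, B9=F, B10=E, B11=T
#2 (a=14, g=1) -> B2->S, B1->F, B4->S, B3->T, B7->S, B6->F, B8->F, B10->S, B9->F, B11->T; covered: B1=F, B2=S, B3=T, B4=S, B6=F, B7=S, B8=F, B9=F, B10=S, B11=T
#3 (a=10, g=-2) -> B2->E, B1->T, B2->S, B1->F, B4->E, B5->S, B3->F, B7->S, B6->F, B8->F, B10->E, B9->T, B11->F; covered: B1=T, B1=F, B2=S, B2=E, B3=F, B4=E, B5=S, B6=F, B7=S, B8=F, B9=T, B10=E, B11=F
#4 (a=6, g=1) -> B2->S, B1->F, B4->E, B5->S, B3->F, B7->S, B6->F, B8->T, B10->S, B9->F, B11->F; covered: B1=F, B2=S, B3=F, B4=E, B5=S, B6=F, B7=S, B8=T, B9=F, B10=S, B11=F
the full pool covers 19 outcomes: B1=T, B1=F, B2=S, B2=E, B3=T, B3=F, B4=S, B4=E, B5=S, B6=F, B7=S, B8=T, B8=F, B9=T, B9=F, B10=S, B10=E, B11=T, B11=F
checked all size-1 subsets: none covers 19 outcomes (max 13/19)
checked all size-2 subsets: none covers 19 outcomes (max 18/19)
size 3: inputs {1, 3, 4} cover all 19 outcomes, and no lexicographically smaller subset of this size does

Answer: 3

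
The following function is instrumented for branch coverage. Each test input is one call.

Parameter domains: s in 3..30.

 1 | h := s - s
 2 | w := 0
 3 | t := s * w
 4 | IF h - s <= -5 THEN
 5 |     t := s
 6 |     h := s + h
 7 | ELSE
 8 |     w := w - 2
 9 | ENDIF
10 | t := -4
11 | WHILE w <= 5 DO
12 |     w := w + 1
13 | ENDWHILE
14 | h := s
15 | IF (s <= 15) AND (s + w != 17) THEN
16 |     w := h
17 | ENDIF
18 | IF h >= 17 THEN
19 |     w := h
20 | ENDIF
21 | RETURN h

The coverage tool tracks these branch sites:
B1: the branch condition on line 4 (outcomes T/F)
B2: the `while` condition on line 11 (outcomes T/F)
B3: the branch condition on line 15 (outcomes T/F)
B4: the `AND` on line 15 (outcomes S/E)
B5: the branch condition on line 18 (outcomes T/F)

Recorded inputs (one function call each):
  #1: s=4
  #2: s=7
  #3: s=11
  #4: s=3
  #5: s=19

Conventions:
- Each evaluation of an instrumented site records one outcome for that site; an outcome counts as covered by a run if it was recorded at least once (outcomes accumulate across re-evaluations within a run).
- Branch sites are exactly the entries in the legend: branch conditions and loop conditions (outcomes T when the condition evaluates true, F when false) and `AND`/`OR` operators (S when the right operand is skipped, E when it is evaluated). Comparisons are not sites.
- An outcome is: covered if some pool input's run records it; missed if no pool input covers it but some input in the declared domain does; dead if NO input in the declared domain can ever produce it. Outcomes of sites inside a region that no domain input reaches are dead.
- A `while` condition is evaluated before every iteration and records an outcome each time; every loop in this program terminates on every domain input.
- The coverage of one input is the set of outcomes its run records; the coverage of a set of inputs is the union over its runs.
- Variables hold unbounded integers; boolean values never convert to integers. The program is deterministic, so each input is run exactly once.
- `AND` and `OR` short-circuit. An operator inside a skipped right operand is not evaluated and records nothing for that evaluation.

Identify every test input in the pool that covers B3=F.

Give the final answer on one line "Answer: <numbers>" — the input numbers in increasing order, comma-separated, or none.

input #1 (s=4): does not record B3=F
input #2 (s=7): does not record B3=F
input #3 (s=11): records B3=F
input #4 (s=3): does not record B3=F
input #5 (s=19): records B3=F

Answer: 3, 5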